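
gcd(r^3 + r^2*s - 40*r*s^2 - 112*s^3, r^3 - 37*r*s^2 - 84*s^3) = r^2 - 3*r*s - 28*s^2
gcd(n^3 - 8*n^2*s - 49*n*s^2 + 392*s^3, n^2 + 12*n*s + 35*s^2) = n + 7*s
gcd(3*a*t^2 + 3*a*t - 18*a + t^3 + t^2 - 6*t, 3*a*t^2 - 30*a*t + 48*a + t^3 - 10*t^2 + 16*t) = 3*a*t - 6*a + t^2 - 2*t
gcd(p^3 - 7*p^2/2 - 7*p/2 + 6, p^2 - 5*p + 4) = p^2 - 5*p + 4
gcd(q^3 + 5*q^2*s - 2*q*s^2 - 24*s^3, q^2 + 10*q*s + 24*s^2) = q + 4*s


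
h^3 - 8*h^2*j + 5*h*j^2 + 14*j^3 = (h - 7*j)*(h - 2*j)*(h + j)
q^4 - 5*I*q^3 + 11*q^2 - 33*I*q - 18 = (q - 6*I)*(q - I)^2*(q + 3*I)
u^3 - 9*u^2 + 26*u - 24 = (u - 4)*(u - 3)*(u - 2)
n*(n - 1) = n^2 - n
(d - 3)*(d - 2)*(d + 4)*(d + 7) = d^4 + 6*d^3 - 21*d^2 - 74*d + 168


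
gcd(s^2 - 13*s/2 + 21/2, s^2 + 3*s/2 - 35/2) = s - 7/2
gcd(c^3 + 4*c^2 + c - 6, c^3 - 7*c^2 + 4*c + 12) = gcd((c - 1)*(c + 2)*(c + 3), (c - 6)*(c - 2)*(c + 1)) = 1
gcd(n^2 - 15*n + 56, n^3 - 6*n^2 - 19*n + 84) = n - 7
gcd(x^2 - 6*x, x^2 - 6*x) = x^2 - 6*x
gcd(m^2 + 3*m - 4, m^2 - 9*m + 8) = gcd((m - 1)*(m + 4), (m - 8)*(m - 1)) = m - 1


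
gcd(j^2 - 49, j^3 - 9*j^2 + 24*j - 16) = 1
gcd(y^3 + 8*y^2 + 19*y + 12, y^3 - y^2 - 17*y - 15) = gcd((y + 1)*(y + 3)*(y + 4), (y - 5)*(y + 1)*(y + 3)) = y^2 + 4*y + 3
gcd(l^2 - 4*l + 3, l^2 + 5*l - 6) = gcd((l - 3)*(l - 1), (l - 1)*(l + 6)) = l - 1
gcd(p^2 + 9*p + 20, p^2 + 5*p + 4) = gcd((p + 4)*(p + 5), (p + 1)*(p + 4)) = p + 4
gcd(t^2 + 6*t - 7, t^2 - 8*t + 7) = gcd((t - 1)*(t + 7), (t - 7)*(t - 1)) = t - 1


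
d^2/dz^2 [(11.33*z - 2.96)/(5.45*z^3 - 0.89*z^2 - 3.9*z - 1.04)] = (2019.17595*z^5 - 1384.76979*z^4 + 729.306966*z^3 + 1134.042384*z^2 - 225.230928*z - 176.472608)/(161.878625*z^9 - 79.305675*z^8 - 334.568415*z^7 + 20.124931*z^6 + 269.68305*z^5 + 89.549148*z^4 - 63.29388*z^3 - 50.343072*z^2 - 12.65472*z - 1.124864)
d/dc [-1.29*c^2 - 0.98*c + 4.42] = -2.58*c - 0.98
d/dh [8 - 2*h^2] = -4*h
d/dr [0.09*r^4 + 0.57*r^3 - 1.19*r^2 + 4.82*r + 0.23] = 0.36*r^3 + 1.71*r^2 - 2.38*r + 4.82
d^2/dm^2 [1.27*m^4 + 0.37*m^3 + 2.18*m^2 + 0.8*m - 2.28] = 15.24*m^2 + 2.22*m + 4.36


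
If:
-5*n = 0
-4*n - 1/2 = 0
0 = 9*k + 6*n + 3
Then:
No Solution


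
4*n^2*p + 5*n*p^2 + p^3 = p*(n + p)*(4*n + p)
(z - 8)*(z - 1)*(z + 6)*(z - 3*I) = z^4 - 3*z^3 - 3*I*z^3 - 46*z^2 + 9*I*z^2 + 48*z + 138*I*z - 144*I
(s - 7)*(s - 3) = s^2 - 10*s + 21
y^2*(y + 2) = y^3 + 2*y^2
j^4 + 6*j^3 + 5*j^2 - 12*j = j*(j - 1)*(j + 3)*(j + 4)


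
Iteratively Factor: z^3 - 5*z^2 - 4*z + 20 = (z + 2)*(z^2 - 7*z + 10) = (z - 5)*(z + 2)*(z - 2)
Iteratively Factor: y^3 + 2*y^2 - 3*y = (y)*(y^2 + 2*y - 3) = y*(y - 1)*(y + 3)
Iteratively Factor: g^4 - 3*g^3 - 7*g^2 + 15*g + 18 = (g + 2)*(g^3 - 5*g^2 + 3*g + 9) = (g + 1)*(g + 2)*(g^2 - 6*g + 9) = (g - 3)*(g + 1)*(g + 2)*(g - 3)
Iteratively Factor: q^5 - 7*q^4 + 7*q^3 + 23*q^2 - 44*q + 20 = (q - 1)*(q^4 - 6*q^3 + q^2 + 24*q - 20) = (q - 1)*(q + 2)*(q^3 - 8*q^2 + 17*q - 10) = (q - 2)*(q - 1)*(q + 2)*(q^2 - 6*q + 5) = (q - 5)*(q - 2)*(q - 1)*(q + 2)*(q - 1)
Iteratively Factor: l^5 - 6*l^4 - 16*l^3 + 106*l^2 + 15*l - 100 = (l + 1)*(l^4 - 7*l^3 - 9*l^2 + 115*l - 100) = (l - 5)*(l + 1)*(l^3 - 2*l^2 - 19*l + 20) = (l - 5)*(l + 1)*(l + 4)*(l^2 - 6*l + 5) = (l - 5)^2*(l + 1)*(l + 4)*(l - 1)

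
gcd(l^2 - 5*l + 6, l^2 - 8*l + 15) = l - 3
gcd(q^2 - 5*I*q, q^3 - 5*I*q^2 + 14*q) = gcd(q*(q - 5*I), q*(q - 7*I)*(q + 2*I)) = q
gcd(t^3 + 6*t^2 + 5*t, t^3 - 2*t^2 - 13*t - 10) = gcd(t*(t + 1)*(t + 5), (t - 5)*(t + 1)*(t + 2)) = t + 1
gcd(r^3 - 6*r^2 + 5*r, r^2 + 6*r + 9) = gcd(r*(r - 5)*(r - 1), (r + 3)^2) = 1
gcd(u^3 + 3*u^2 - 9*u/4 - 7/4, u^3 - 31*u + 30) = u - 1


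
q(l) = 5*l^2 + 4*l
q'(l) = 10*l + 4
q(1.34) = 14.34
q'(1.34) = 17.40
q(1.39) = 15.22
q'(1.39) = 17.90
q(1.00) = 9.00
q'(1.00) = 14.00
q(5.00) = 145.00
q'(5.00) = 54.00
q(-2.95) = 31.71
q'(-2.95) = -25.50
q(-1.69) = 7.52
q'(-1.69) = -12.90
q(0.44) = 2.73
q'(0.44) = 8.40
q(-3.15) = 37.01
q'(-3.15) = -27.50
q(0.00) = 0.00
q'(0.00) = 4.00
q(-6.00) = 156.00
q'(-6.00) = -56.00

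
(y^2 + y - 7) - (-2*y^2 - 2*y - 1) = 3*y^2 + 3*y - 6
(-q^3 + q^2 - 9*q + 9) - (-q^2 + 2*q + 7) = -q^3 + 2*q^2 - 11*q + 2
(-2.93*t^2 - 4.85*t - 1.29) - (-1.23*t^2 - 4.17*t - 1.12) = -1.7*t^2 - 0.68*t - 0.17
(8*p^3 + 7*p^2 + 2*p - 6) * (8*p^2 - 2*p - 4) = 64*p^5 + 40*p^4 - 30*p^3 - 80*p^2 + 4*p + 24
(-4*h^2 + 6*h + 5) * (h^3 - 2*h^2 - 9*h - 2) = -4*h^5 + 14*h^4 + 29*h^3 - 56*h^2 - 57*h - 10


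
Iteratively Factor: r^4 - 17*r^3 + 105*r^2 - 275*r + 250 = (r - 5)*(r^3 - 12*r^2 + 45*r - 50) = (r - 5)^2*(r^2 - 7*r + 10) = (r - 5)^2*(r - 2)*(r - 5)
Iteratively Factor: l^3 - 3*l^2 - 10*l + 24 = (l - 2)*(l^2 - l - 12) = (l - 4)*(l - 2)*(l + 3)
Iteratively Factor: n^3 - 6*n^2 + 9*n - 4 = (n - 1)*(n^2 - 5*n + 4) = (n - 1)^2*(n - 4)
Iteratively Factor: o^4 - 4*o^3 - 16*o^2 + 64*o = (o - 4)*(o^3 - 16*o) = (o - 4)*(o + 4)*(o^2 - 4*o) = o*(o - 4)*(o + 4)*(o - 4)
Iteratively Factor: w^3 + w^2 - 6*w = (w + 3)*(w^2 - 2*w) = (w - 2)*(w + 3)*(w)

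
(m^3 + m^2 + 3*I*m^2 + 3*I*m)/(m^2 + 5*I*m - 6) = m*(m + 1)/(m + 2*I)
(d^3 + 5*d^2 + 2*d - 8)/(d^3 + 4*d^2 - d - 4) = (d + 2)/(d + 1)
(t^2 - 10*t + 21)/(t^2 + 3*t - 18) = (t - 7)/(t + 6)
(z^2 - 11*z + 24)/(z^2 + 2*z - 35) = (z^2 - 11*z + 24)/(z^2 + 2*z - 35)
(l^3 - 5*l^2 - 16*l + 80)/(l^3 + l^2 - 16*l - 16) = (l - 5)/(l + 1)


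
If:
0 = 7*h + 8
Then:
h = -8/7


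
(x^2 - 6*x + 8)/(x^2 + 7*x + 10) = (x^2 - 6*x + 8)/(x^2 + 7*x + 10)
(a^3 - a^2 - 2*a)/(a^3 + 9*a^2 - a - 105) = a*(a^2 - a - 2)/(a^3 + 9*a^2 - a - 105)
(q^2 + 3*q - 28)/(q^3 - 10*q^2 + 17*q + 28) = (q + 7)/(q^2 - 6*q - 7)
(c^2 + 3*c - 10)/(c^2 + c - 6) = (c + 5)/(c + 3)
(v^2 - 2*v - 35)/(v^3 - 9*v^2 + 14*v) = (v + 5)/(v*(v - 2))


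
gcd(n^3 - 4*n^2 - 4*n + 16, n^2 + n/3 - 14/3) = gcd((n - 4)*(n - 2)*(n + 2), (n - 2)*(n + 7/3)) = n - 2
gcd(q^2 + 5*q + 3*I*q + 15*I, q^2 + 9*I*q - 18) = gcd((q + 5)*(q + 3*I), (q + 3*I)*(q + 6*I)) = q + 3*I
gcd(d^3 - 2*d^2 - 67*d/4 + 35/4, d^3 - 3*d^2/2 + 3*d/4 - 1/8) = d - 1/2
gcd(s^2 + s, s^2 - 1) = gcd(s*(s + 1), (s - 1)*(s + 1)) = s + 1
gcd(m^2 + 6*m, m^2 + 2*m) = m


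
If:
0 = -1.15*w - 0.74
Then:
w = -0.64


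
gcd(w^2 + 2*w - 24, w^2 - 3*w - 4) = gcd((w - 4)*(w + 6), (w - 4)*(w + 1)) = w - 4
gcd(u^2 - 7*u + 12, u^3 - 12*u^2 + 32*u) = u - 4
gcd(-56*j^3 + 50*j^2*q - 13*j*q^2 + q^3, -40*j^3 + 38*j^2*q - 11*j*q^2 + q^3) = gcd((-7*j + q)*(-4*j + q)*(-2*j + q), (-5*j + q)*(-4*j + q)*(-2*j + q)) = 8*j^2 - 6*j*q + q^2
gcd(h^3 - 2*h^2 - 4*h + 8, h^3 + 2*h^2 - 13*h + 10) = h - 2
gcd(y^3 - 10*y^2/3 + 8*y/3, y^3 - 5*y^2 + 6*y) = y^2 - 2*y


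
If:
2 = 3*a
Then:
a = 2/3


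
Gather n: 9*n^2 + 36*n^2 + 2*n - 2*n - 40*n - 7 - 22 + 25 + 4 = 45*n^2 - 40*n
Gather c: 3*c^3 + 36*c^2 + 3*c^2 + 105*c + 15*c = 3*c^3 + 39*c^2 + 120*c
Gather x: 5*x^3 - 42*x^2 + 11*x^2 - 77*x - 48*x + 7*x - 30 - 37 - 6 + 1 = 5*x^3 - 31*x^2 - 118*x - 72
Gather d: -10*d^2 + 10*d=-10*d^2 + 10*d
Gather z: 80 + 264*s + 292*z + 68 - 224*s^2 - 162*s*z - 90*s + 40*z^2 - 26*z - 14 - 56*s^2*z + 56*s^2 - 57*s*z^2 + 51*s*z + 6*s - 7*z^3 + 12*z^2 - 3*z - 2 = -168*s^2 + 180*s - 7*z^3 + z^2*(52 - 57*s) + z*(-56*s^2 - 111*s + 263) + 132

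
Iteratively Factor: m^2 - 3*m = (m - 3)*(m)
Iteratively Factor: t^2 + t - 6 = (t - 2)*(t + 3)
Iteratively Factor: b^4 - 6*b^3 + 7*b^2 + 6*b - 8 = (b - 1)*(b^3 - 5*b^2 + 2*b + 8) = (b - 1)*(b + 1)*(b^2 - 6*b + 8) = (b - 2)*(b - 1)*(b + 1)*(b - 4)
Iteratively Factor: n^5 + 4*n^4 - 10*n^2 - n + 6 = (n + 1)*(n^4 + 3*n^3 - 3*n^2 - 7*n + 6) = (n + 1)*(n + 2)*(n^3 + n^2 - 5*n + 3) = (n + 1)*(n + 2)*(n + 3)*(n^2 - 2*n + 1) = (n - 1)*(n + 1)*(n + 2)*(n + 3)*(n - 1)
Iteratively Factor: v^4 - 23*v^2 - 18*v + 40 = (v + 2)*(v^3 - 2*v^2 - 19*v + 20) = (v - 1)*(v + 2)*(v^2 - v - 20) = (v - 1)*(v + 2)*(v + 4)*(v - 5)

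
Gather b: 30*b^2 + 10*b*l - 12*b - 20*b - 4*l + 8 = 30*b^2 + b*(10*l - 32) - 4*l + 8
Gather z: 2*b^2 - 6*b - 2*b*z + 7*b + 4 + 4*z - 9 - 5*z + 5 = 2*b^2 + b + z*(-2*b - 1)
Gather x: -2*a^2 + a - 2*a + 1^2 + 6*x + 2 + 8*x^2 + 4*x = -2*a^2 - a + 8*x^2 + 10*x + 3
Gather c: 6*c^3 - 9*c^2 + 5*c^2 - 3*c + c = 6*c^3 - 4*c^2 - 2*c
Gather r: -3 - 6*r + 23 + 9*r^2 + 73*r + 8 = 9*r^2 + 67*r + 28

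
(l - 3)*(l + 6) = l^2 + 3*l - 18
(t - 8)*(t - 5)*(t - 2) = t^3 - 15*t^2 + 66*t - 80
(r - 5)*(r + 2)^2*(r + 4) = r^4 + 3*r^3 - 20*r^2 - 84*r - 80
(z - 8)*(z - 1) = z^2 - 9*z + 8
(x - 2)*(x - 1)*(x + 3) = x^3 - 7*x + 6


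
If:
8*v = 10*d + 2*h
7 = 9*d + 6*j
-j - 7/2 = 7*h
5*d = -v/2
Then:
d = 28/1899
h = -140/211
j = 483/422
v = -280/1899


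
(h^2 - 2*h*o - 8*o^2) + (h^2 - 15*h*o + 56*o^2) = 2*h^2 - 17*h*o + 48*o^2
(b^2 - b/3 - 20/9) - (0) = b^2 - b/3 - 20/9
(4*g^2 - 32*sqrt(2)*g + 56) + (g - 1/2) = 4*g^2 - 32*sqrt(2)*g + g + 111/2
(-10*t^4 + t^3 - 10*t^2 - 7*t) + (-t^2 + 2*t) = -10*t^4 + t^3 - 11*t^2 - 5*t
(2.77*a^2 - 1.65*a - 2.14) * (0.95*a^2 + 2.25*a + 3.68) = 2.6315*a^4 + 4.665*a^3 + 4.4481*a^2 - 10.887*a - 7.8752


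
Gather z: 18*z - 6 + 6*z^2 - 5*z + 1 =6*z^2 + 13*z - 5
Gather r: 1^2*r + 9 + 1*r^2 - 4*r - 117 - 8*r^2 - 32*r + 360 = -7*r^2 - 35*r + 252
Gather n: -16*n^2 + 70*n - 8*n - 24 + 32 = -16*n^2 + 62*n + 8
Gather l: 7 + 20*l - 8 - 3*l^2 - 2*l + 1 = -3*l^2 + 18*l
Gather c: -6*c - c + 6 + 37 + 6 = 49 - 7*c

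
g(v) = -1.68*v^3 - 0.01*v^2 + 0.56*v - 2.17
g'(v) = -5.04*v^2 - 0.02*v + 0.56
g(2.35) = -22.71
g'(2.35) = -27.32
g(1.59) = -8.06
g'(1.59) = -12.21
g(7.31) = -654.85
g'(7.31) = -268.90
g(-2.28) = 16.41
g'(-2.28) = -25.59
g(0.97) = -3.17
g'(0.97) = -4.20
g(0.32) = -2.05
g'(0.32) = 0.04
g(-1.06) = -0.77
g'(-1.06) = -5.08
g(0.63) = -2.24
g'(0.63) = -1.45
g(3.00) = -45.94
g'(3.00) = -44.86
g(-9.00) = 1216.70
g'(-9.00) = -407.50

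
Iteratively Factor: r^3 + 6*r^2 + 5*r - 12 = (r + 4)*(r^2 + 2*r - 3) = (r + 3)*(r + 4)*(r - 1)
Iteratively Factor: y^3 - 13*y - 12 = (y - 4)*(y^2 + 4*y + 3) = (y - 4)*(y + 3)*(y + 1)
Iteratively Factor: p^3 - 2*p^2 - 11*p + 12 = (p - 1)*(p^2 - p - 12) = (p - 1)*(p + 3)*(p - 4)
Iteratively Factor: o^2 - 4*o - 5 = (o - 5)*(o + 1)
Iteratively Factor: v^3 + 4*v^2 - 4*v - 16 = (v - 2)*(v^2 + 6*v + 8) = (v - 2)*(v + 4)*(v + 2)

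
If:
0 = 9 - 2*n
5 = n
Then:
No Solution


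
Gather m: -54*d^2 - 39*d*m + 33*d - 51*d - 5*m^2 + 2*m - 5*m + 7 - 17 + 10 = -54*d^2 - 18*d - 5*m^2 + m*(-39*d - 3)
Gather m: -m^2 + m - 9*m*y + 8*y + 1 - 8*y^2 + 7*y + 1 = -m^2 + m*(1 - 9*y) - 8*y^2 + 15*y + 2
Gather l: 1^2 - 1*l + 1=2 - l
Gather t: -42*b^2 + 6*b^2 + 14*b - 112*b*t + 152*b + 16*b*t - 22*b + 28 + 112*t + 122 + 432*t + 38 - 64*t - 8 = -36*b^2 + 144*b + t*(480 - 96*b) + 180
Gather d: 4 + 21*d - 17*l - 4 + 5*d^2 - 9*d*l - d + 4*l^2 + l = 5*d^2 + d*(20 - 9*l) + 4*l^2 - 16*l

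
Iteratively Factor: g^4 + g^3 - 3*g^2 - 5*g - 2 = (g + 1)*(g^3 - 3*g - 2) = (g + 1)^2*(g^2 - g - 2) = (g + 1)^3*(g - 2)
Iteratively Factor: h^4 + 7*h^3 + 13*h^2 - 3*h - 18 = (h + 3)*(h^3 + 4*h^2 + h - 6) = (h + 3)^2*(h^2 + h - 2) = (h - 1)*(h + 3)^2*(h + 2)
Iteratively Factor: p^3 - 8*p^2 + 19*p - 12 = (p - 3)*(p^2 - 5*p + 4) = (p - 3)*(p - 1)*(p - 4)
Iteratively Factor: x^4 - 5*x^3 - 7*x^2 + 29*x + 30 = (x - 3)*(x^3 - 2*x^2 - 13*x - 10) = (x - 3)*(x + 1)*(x^2 - 3*x - 10) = (x - 3)*(x + 1)*(x + 2)*(x - 5)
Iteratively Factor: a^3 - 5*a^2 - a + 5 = (a - 1)*(a^2 - 4*a - 5) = (a - 5)*(a - 1)*(a + 1)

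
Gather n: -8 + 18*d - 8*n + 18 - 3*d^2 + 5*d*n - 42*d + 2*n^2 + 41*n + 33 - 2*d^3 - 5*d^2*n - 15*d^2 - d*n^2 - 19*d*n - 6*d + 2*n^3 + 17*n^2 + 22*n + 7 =-2*d^3 - 18*d^2 - 30*d + 2*n^3 + n^2*(19 - d) + n*(-5*d^2 - 14*d + 55) + 50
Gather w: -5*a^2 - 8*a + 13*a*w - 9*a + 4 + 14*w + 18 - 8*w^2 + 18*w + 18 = -5*a^2 - 17*a - 8*w^2 + w*(13*a + 32) + 40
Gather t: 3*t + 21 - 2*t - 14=t + 7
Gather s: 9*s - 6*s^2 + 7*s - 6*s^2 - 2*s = -12*s^2 + 14*s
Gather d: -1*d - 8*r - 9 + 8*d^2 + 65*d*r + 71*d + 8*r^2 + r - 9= 8*d^2 + d*(65*r + 70) + 8*r^2 - 7*r - 18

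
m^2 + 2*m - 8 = (m - 2)*(m + 4)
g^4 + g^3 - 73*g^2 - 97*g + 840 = (g - 8)*(g - 3)*(g + 5)*(g + 7)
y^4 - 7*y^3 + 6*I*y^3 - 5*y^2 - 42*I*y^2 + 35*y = y*(y - 7)*(y + I)*(y + 5*I)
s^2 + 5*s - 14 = (s - 2)*(s + 7)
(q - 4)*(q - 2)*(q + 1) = q^3 - 5*q^2 + 2*q + 8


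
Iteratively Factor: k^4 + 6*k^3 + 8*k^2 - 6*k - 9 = (k - 1)*(k^3 + 7*k^2 + 15*k + 9) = (k - 1)*(k + 3)*(k^2 + 4*k + 3) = (k - 1)*(k + 3)^2*(k + 1)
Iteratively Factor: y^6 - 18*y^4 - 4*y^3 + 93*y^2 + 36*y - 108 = (y + 2)*(y^5 - 2*y^4 - 14*y^3 + 24*y^2 + 45*y - 54) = (y - 3)*(y + 2)*(y^4 + y^3 - 11*y^2 - 9*y + 18) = (y - 3)*(y + 2)^2*(y^3 - y^2 - 9*y + 9) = (y - 3)*(y + 2)^2*(y + 3)*(y^2 - 4*y + 3) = (y - 3)*(y - 1)*(y + 2)^2*(y + 3)*(y - 3)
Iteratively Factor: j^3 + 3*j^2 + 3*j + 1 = (j + 1)*(j^2 + 2*j + 1) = (j + 1)^2*(j + 1)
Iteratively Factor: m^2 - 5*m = (m - 5)*(m)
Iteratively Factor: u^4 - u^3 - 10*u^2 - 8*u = (u)*(u^3 - u^2 - 10*u - 8) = u*(u - 4)*(u^2 + 3*u + 2) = u*(u - 4)*(u + 2)*(u + 1)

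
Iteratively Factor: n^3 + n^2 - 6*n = (n - 2)*(n^2 + 3*n) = n*(n - 2)*(n + 3)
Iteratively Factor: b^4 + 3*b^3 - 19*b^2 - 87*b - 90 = (b + 2)*(b^3 + b^2 - 21*b - 45) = (b + 2)*(b + 3)*(b^2 - 2*b - 15) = (b - 5)*(b + 2)*(b + 3)*(b + 3)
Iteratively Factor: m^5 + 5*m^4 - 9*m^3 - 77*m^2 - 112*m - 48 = (m + 1)*(m^4 + 4*m^3 - 13*m^2 - 64*m - 48) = (m + 1)*(m + 4)*(m^3 - 13*m - 12) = (m + 1)^2*(m + 4)*(m^2 - m - 12) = (m + 1)^2*(m + 3)*(m + 4)*(m - 4)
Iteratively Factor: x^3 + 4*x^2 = (x + 4)*(x^2) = x*(x + 4)*(x)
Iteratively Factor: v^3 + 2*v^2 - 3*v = (v)*(v^2 + 2*v - 3) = v*(v - 1)*(v + 3)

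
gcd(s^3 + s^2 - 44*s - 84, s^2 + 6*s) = s + 6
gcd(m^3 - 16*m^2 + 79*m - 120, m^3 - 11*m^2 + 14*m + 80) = m^2 - 13*m + 40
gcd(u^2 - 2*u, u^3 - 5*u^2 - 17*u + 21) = 1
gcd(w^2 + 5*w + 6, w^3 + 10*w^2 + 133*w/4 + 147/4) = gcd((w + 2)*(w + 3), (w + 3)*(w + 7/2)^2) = w + 3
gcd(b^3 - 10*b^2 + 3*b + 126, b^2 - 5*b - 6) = b - 6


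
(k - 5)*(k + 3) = k^2 - 2*k - 15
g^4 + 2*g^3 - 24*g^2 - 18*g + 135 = (g - 3)^2*(g + 3)*(g + 5)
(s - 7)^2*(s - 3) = s^3 - 17*s^2 + 91*s - 147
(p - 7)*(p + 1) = p^2 - 6*p - 7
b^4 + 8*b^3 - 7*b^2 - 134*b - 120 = (b - 4)*(b + 1)*(b + 5)*(b + 6)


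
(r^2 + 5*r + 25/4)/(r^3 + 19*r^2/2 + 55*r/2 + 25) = (r + 5/2)/(r^2 + 7*r + 10)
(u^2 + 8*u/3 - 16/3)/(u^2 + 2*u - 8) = (u - 4/3)/(u - 2)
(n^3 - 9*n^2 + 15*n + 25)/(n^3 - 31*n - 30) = (n^2 - 10*n + 25)/(n^2 - n - 30)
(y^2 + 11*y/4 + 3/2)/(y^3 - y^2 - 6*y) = (y + 3/4)/(y*(y - 3))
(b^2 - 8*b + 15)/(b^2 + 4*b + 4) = (b^2 - 8*b + 15)/(b^2 + 4*b + 4)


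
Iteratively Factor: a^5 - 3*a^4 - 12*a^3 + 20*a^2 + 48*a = (a - 3)*(a^4 - 12*a^2 - 16*a) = (a - 3)*(a + 2)*(a^3 - 2*a^2 - 8*a) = a*(a - 3)*(a + 2)*(a^2 - 2*a - 8) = a*(a - 4)*(a - 3)*(a + 2)*(a + 2)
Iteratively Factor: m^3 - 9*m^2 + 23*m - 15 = (m - 1)*(m^2 - 8*m + 15) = (m - 5)*(m - 1)*(m - 3)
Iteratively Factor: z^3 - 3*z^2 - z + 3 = (z - 1)*(z^2 - 2*z - 3) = (z - 3)*(z - 1)*(z + 1)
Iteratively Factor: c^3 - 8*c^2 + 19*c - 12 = (c - 4)*(c^2 - 4*c + 3) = (c - 4)*(c - 1)*(c - 3)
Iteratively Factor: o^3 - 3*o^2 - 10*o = (o - 5)*(o^2 + 2*o) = (o - 5)*(o + 2)*(o)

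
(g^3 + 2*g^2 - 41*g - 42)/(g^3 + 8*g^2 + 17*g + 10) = (g^2 + g - 42)/(g^2 + 7*g + 10)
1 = 1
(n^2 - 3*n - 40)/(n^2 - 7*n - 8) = (n + 5)/(n + 1)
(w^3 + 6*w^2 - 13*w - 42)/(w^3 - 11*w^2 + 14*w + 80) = (w^2 + 4*w - 21)/(w^2 - 13*w + 40)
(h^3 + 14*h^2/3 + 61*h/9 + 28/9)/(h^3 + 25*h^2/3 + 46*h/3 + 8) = (h + 7/3)/(h + 6)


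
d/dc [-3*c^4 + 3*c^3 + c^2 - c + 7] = -12*c^3 + 9*c^2 + 2*c - 1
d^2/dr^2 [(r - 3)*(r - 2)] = 2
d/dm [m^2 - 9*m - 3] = 2*m - 9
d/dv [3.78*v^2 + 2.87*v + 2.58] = 7.56*v + 2.87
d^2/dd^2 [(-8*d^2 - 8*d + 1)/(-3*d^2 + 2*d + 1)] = 30*(8*d^3 + 3*d^2 + 6*d - 1)/(27*d^6 - 54*d^5 + 9*d^4 + 28*d^3 - 3*d^2 - 6*d - 1)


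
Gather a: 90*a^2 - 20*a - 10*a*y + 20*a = 90*a^2 - 10*a*y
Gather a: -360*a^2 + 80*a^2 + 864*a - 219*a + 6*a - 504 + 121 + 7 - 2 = -280*a^2 + 651*a - 378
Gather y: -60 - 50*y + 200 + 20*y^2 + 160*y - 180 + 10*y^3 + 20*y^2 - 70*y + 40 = 10*y^3 + 40*y^2 + 40*y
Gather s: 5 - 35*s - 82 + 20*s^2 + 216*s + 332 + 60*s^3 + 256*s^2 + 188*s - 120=60*s^3 + 276*s^2 + 369*s + 135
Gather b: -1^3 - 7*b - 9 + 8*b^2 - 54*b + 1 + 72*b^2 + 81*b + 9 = 80*b^2 + 20*b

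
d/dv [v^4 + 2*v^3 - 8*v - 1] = 4*v^3 + 6*v^2 - 8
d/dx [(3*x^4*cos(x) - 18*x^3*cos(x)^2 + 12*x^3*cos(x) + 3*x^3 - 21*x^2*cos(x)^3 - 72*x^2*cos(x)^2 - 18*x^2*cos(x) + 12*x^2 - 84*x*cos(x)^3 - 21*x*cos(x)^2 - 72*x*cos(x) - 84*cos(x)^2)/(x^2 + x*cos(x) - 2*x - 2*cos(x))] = (-6*x^4*sin(x) + 42*x^3*sin(2*x) + 12*sqrt(2)*x^3*cos(x + pi/4) + 90*x^2*sin(x) + 84*x^2*sin(2*x) - 12*x^2*cos(x) - 21*x^2*cos(2*x) - 15*x^2 + 84*x*sin(x) - 336*x*sin(2*x) - 96*x*cos(x) + 84*x*cos(2*x) + 60*x - 336*sin(x) + 252*cos(x) + 168*cos(2*x) + 120)/(2*x^2 - 8*x + 8)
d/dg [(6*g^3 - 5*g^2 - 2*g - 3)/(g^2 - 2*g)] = 6*(g^4 - 4*g^3 + 2*g^2 + g - 1)/(g^2*(g^2 - 4*g + 4))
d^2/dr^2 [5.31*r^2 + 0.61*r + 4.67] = 10.6200000000000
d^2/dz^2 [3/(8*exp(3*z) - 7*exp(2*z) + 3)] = 12*((7 - 18*exp(z))*(8*exp(3*z) - 7*exp(2*z) + 3) + 2*(12*exp(z) - 7)^2*exp(2*z))*exp(2*z)/(8*exp(3*z) - 7*exp(2*z) + 3)^3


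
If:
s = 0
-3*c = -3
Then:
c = 1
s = 0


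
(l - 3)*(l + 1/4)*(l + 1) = l^3 - 7*l^2/4 - 7*l/2 - 3/4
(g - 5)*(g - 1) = g^2 - 6*g + 5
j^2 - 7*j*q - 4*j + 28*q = (j - 4)*(j - 7*q)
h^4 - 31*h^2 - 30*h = h*(h - 6)*(h + 1)*(h + 5)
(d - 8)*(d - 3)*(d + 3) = d^3 - 8*d^2 - 9*d + 72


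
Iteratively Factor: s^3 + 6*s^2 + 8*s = (s)*(s^2 + 6*s + 8) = s*(s + 2)*(s + 4)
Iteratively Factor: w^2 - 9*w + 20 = (w - 4)*(w - 5)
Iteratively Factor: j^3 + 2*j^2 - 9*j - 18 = (j + 2)*(j^2 - 9) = (j - 3)*(j + 2)*(j + 3)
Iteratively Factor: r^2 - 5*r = (r - 5)*(r)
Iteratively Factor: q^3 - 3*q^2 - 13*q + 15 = (q - 5)*(q^2 + 2*q - 3) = (q - 5)*(q - 1)*(q + 3)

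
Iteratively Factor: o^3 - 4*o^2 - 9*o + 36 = (o - 3)*(o^2 - o - 12) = (o - 3)*(o + 3)*(o - 4)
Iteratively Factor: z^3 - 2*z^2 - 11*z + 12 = (z - 4)*(z^2 + 2*z - 3) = (z - 4)*(z - 1)*(z + 3)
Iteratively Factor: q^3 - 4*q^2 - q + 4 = (q - 1)*(q^2 - 3*q - 4) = (q - 4)*(q - 1)*(q + 1)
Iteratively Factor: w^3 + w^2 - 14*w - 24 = (w - 4)*(w^2 + 5*w + 6) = (w - 4)*(w + 3)*(w + 2)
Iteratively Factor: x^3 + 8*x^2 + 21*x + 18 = (x + 3)*(x^2 + 5*x + 6) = (x + 3)^2*(x + 2)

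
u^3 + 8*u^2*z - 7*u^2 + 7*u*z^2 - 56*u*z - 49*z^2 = (u - 7)*(u + z)*(u + 7*z)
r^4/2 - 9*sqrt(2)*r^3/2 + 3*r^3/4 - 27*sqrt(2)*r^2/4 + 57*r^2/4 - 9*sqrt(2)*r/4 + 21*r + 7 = (r/2 + 1/2)*(r + 1/2)*(r - 7*sqrt(2))*(r - 2*sqrt(2))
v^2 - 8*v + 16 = (v - 4)^2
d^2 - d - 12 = (d - 4)*(d + 3)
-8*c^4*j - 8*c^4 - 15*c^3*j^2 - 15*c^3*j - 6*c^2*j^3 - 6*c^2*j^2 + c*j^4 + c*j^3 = (-8*c + j)*(c + j)^2*(c*j + c)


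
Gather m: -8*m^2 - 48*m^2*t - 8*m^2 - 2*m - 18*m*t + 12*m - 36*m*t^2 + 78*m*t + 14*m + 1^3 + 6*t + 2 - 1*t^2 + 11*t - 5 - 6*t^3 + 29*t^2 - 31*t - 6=m^2*(-48*t - 16) + m*(-36*t^2 + 60*t + 24) - 6*t^3 + 28*t^2 - 14*t - 8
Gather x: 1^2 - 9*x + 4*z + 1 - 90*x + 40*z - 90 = -99*x + 44*z - 88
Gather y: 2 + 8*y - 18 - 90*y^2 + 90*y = -90*y^2 + 98*y - 16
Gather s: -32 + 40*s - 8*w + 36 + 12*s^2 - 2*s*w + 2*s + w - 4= 12*s^2 + s*(42 - 2*w) - 7*w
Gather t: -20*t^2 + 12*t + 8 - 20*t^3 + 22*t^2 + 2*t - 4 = -20*t^3 + 2*t^2 + 14*t + 4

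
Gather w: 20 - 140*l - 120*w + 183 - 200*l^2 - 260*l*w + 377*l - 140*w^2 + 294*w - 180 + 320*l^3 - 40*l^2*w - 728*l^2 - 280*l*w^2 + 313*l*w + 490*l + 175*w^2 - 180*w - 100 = 320*l^3 - 928*l^2 + 727*l + w^2*(35 - 280*l) + w*(-40*l^2 + 53*l - 6) - 77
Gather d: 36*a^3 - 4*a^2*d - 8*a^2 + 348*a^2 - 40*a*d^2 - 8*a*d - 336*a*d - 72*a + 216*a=36*a^3 + 340*a^2 - 40*a*d^2 + 144*a + d*(-4*a^2 - 344*a)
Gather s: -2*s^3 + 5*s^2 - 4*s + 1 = -2*s^3 + 5*s^2 - 4*s + 1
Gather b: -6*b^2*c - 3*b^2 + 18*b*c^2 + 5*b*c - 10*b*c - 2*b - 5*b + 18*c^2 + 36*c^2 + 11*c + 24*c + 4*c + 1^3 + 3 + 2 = b^2*(-6*c - 3) + b*(18*c^2 - 5*c - 7) + 54*c^2 + 39*c + 6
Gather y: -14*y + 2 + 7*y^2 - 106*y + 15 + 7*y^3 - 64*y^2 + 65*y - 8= 7*y^3 - 57*y^2 - 55*y + 9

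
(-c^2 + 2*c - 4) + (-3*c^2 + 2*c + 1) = -4*c^2 + 4*c - 3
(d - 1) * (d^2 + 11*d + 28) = d^3 + 10*d^2 + 17*d - 28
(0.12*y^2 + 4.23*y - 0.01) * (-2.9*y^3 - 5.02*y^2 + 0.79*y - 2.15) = -0.348*y^5 - 12.8694*y^4 - 21.1108*y^3 + 3.1339*y^2 - 9.1024*y + 0.0215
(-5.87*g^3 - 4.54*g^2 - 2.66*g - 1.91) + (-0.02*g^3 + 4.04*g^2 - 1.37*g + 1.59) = -5.89*g^3 - 0.5*g^2 - 4.03*g - 0.32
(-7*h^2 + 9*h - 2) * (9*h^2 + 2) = -63*h^4 + 81*h^3 - 32*h^2 + 18*h - 4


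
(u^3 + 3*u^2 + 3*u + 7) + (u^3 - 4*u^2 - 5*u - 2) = 2*u^3 - u^2 - 2*u + 5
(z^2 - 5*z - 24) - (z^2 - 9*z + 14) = 4*z - 38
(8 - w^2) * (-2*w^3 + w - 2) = 2*w^5 - 17*w^3 + 2*w^2 + 8*w - 16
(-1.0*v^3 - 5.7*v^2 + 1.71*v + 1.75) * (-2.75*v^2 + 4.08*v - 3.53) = 2.75*v^5 + 11.595*v^4 - 24.4285*v^3 + 22.2853*v^2 + 1.1037*v - 6.1775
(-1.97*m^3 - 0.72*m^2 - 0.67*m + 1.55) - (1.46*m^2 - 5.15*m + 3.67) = -1.97*m^3 - 2.18*m^2 + 4.48*m - 2.12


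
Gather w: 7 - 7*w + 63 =70 - 7*w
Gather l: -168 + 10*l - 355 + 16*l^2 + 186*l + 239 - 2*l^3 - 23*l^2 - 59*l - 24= -2*l^3 - 7*l^2 + 137*l - 308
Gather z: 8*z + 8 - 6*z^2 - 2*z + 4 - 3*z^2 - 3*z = -9*z^2 + 3*z + 12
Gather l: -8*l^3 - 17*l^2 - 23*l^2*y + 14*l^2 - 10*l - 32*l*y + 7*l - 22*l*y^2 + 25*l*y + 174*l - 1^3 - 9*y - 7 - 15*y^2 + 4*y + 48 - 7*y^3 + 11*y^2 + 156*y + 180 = -8*l^3 + l^2*(-23*y - 3) + l*(-22*y^2 - 7*y + 171) - 7*y^3 - 4*y^2 + 151*y + 220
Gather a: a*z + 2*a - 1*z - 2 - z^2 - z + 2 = a*(z + 2) - z^2 - 2*z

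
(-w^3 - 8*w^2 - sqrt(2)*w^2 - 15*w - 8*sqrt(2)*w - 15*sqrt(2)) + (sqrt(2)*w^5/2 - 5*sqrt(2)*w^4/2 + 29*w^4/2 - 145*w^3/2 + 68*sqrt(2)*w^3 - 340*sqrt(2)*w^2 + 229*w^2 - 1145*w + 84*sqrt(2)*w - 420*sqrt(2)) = sqrt(2)*w^5/2 - 5*sqrt(2)*w^4/2 + 29*w^4/2 - 147*w^3/2 + 68*sqrt(2)*w^3 - 341*sqrt(2)*w^2 + 221*w^2 - 1160*w + 76*sqrt(2)*w - 435*sqrt(2)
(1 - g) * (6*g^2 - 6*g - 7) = -6*g^3 + 12*g^2 + g - 7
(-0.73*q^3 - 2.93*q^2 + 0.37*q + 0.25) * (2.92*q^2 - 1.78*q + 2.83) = -2.1316*q^5 - 7.2562*q^4 + 4.2299*q^3 - 8.2205*q^2 + 0.6021*q + 0.7075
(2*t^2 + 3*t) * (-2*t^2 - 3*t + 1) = -4*t^4 - 12*t^3 - 7*t^2 + 3*t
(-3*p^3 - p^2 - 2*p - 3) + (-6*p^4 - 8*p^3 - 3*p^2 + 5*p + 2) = -6*p^4 - 11*p^3 - 4*p^2 + 3*p - 1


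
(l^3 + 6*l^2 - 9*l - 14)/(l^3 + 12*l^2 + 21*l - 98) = (l + 1)/(l + 7)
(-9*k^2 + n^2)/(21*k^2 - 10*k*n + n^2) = (-3*k - n)/(7*k - n)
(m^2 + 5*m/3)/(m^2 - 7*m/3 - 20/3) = m/(m - 4)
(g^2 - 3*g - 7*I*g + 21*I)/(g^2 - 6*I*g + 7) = (g - 3)/(g + I)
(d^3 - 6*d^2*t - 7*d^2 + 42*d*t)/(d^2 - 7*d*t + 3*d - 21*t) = d*(d^2 - 6*d*t - 7*d + 42*t)/(d^2 - 7*d*t + 3*d - 21*t)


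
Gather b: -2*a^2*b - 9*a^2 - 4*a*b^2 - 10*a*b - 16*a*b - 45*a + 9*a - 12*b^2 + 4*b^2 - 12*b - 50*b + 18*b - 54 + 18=-9*a^2 - 36*a + b^2*(-4*a - 8) + b*(-2*a^2 - 26*a - 44) - 36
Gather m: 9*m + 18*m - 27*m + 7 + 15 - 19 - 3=0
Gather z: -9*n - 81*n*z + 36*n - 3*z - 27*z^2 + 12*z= 27*n - 27*z^2 + z*(9 - 81*n)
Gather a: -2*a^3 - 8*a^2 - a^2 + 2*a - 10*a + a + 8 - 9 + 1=-2*a^3 - 9*a^2 - 7*a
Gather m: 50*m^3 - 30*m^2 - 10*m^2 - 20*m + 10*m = 50*m^3 - 40*m^2 - 10*m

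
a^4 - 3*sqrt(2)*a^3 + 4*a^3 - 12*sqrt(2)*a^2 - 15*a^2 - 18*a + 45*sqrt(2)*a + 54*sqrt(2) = (a - 3)*(a + 1)*(a + 6)*(a - 3*sqrt(2))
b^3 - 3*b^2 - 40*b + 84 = (b - 7)*(b - 2)*(b + 6)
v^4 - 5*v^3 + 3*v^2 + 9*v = v*(v - 3)^2*(v + 1)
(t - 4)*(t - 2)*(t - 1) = t^3 - 7*t^2 + 14*t - 8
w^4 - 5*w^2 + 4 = (w - 2)*(w - 1)*(w + 1)*(w + 2)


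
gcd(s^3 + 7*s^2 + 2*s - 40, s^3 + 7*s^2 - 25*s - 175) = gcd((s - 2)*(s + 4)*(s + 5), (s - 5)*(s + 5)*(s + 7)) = s + 5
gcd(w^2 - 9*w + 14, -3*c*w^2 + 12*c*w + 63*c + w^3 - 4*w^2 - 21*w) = w - 7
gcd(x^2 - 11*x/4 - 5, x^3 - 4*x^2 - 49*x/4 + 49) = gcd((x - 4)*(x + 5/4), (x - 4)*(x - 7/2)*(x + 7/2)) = x - 4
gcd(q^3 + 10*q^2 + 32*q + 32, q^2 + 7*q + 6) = 1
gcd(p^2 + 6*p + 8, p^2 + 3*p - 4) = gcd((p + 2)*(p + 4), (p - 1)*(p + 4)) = p + 4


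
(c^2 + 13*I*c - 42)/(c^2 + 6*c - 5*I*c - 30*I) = (c^2 + 13*I*c - 42)/(c^2 + c*(6 - 5*I) - 30*I)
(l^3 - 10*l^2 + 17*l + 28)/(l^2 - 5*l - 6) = (l^2 - 11*l + 28)/(l - 6)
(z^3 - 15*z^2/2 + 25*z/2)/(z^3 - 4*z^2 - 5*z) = (z - 5/2)/(z + 1)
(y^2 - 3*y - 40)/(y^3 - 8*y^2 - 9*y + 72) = (y + 5)/(y^2 - 9)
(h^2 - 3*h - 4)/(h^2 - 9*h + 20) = (h + 1)/(h - 5)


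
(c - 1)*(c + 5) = c^2 + 4*c - 5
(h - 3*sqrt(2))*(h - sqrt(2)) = h^2 - 4*sqrt(2)*h + 6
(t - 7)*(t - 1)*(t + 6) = t^3 - 2*t^2 - 41*t + 42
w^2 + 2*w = w*(w + 2)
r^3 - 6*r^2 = r^2*(r - 6)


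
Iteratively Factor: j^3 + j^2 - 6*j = (j)*(j^2 + j - 6) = j*(j - 2)*(j + 3)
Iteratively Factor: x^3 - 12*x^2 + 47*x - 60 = (x - 5)*(x^2 - 7*x + 12) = (x - 5)*(x - 3)*(x - 4)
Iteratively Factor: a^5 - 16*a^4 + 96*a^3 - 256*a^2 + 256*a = (a - 4)*(a^4 - 12*a^3 + 48*a^2 - 64*a) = (a - 4)^2*(a^3 - 8*a^2 + 16*a) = (a - 4)^3*(a^2 - 4*a) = (a - 4)^4*(a)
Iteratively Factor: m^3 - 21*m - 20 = (m - 5)*(m^2 + 5*m + 4) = (m - 5)*(m + 1)*(m + 4)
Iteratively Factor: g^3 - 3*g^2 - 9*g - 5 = (g + 1)*(g^2 - 4*g - 5) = (g + 1)^2*(g - 5)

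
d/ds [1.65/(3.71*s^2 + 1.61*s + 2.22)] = (-12.243*s - 2.6565)/(3.71*s^2 + 1.61*s + 2.22)^2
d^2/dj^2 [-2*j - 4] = 0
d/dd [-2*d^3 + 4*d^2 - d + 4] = -6*d^2 + 8*d - 1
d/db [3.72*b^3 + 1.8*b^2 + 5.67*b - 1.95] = 11.16*b^2 + 3.6*b + 5.67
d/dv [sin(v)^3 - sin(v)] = (3*sin(v)^2 - 1)*cos(v)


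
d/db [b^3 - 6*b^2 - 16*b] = 3*b^2 - 12*b - 16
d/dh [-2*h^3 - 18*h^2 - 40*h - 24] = -6*h^2 - 36*h - 40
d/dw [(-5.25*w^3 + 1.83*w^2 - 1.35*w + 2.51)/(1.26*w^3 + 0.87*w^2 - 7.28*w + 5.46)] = (3.5527136788005e-15*w^5 - 6.8733*w^4 + 79.842*w^3 - 107.6307*w^2 + 15.6162*w + 10.9018)/(1.5876*w^6 + 2.1924*w^5 - 17.5887*w^4 + 1.092*w^3 + 62.4988*w^2 - 79.4976*w + 29.8116)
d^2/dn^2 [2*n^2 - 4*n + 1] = 4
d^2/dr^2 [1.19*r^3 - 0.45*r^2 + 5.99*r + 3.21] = 7.14*r - 0.9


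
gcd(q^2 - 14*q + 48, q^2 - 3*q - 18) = q - 6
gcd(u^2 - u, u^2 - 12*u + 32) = 1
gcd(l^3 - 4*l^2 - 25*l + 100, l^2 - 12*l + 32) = l - 4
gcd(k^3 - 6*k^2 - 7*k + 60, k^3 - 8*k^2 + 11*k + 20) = k^2 - 9*k + 20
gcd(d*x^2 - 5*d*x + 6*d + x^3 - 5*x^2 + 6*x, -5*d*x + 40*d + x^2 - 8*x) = 1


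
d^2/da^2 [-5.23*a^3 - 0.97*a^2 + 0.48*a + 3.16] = -31.38*a - 1.94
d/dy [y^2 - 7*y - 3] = 2*y - 7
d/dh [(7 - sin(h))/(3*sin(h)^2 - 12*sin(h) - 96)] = (sin(h)^2 - 14*sin(h) + 60)*cos(h)/(3*(sin(h) - 8)^2*(sin(h) + 4)^2)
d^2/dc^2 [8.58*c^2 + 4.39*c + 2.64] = 17.1600000000000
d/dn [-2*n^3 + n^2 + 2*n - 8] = -6*n^2 + 2*n + 2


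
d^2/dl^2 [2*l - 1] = 0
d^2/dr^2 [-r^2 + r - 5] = -2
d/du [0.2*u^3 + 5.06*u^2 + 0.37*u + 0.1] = 0.6*u^2 + 10.12*u + 0.37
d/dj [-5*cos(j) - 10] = 5*sin(j)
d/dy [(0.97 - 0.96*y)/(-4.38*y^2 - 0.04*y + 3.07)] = (-4.2048*y^2 + 8.4972*y - 2.9084)/(19.1844*y^4 + 0.3504*y^3 - 26.8916*y^2 - 0.2456*y + 9.4249)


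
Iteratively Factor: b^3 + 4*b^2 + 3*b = (b)*(b^2 + 4*b + 3) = b*(b + 1)*(b + 3)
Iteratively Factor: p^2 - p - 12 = (p + 3)*(p - 4)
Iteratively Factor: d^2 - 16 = (d + 4)*(d - 4)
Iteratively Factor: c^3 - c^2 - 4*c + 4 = (c + 2)*(c^2 - 3*c + 2) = (c - 2)*(c + 2)*(c - 1)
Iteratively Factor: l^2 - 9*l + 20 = (l - 5)*(l - 4)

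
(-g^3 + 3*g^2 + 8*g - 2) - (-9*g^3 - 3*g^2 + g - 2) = 8*g^3 + 6*g^2 + 7*g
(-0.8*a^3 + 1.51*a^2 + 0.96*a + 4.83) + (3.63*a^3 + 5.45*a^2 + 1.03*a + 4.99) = 2.83*a^3 + 6.96*a^2 + 1.99*a + 9.82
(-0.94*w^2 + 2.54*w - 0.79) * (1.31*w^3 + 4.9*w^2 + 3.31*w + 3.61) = -1.2314*w^5 - 1.2786*w^4 + 8.2997*w^3 + 1.143*w^2 + 6.5545*w - 2.8519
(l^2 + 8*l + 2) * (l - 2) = l^3 + 6*l^2 - 14*l - 4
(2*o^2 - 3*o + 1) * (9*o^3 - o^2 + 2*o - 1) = 18*o^5 - 29*o^4 + 16*o^3 - 9*o^2 + 5*o - 1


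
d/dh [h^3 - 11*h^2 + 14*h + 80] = 3*h^2 - 22*h + 14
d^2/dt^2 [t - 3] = 0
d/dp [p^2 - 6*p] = 2*p - 6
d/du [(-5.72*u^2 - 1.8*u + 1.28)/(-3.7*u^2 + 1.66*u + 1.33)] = (-16.1552*u^2 - 5.7432*u - 4.5188)/(13.69*u^4 - 12.284*u^3 - 7.0864*u^2 + 4.4156*u + 1.7689)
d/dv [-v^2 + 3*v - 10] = 3 - 2*v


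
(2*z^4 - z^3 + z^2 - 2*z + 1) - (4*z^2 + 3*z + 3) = 2*z^4 - z^3 - 3*z^2 - 5*z - 2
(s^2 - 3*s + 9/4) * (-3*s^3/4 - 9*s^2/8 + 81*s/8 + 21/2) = -3*s^5/4 + 9*s^4/8 + 189*s^3/16 - 717*s^2/32 - 279*s/32 + 189/8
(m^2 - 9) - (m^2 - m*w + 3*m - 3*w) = m*w - 3*m + 3*w - 9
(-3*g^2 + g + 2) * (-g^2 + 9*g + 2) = 3*g^4 - 28*g^3 + g^2 + 20*g + 4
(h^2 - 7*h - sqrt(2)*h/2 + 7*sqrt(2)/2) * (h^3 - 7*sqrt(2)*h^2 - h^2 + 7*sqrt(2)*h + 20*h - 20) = h^5 - 15*sqrt(2)*h^4/2 - 8*h^4 + 34*h^3 + 60*sqrt(2)*h^3 - 216*h^2 - 125*sqrt(2)*h^2/2 + 80*sqrt(2)*h + 189*h - 70*sqrt(2)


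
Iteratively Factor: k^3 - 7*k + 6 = (k + 3)*(k^2 - 3*k + 2) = (k - 2)*(k + 3)*(k - 1)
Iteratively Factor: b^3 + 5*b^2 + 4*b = (b)*(b^2 + 5*b + 4) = b*(b + 4)*(b + 1)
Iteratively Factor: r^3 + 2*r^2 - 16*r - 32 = (r + 4)*(r^2 - 2*r - 8) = (r - 4)*(r + 4)*(r + 2)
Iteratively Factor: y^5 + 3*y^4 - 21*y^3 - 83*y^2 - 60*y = (y - 5)*(y^4 + 8*y^3 + 19*y^2 + 12*y) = (y - 5)*(y + 4)*(y^3 + 4*y^2 + 3*y) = y*(y - 5)*(y + 4)*(y^2 + 4*y + 3) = y*(y - 5)*(y + 3)*(y + 4)*(y + 1)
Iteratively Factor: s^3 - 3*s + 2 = (s - 1)*(s^2 + s - 2) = (s - 1)*(s + 2)*(s - 1)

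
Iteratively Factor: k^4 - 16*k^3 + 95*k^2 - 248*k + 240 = (k - 5)*(k^3 - 11*k^2 + 40*k - 48) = (k - 5)*(k - 3)*(k^2 - 8*k + 16) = (k - 5)*(k - 4)*(k - 3)*(k - 4)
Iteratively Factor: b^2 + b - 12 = (b - 3)*(b + 4)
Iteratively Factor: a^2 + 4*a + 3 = (a + 3)*(a + 1)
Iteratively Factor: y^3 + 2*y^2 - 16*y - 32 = (y - 4)*(y^2 + 6*y + 8) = (y - 4)*(y + 2)*(y + 4)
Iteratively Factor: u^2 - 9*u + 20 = (u - 5)*(u - 4)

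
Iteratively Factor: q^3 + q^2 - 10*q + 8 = (q - 2)*(q^2 + 3*q - 4) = (q - 2)*(q - 1)*(q + 4)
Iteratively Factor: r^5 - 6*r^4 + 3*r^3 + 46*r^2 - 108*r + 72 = (r - 2)*(r^4 - 4*r^3 - 5*r^2 + 36*r - 36) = (r - 2)^2*(r^3 - 2*r^2 - 9*r + 18) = (r - 2)^2*(r + 3)*(r^2 - 5*r + 6) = (r - 2)^3*(r + 3)*(r - 3)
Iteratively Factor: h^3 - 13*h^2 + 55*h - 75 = (h - 5)*(h^2 - 8*h + 15) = (h - 5)^2*(h - 3)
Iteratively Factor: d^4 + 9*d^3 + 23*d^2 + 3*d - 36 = (d + 4)*(d^3 + 5*d^2 + 3*d - 9) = (d - 1)*(d + 4)*(d^2 + 6*d + 9) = (d - 1)*(d + 3)*(d + 4)*(d + 3)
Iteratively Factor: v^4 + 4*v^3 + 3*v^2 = (v)*(v^3 + 4*v^2 + 3*v) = v*(v + 3)*(v^2 + v) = v*(v + 1)*(v + 3)*(v)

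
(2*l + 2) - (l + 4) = l - 2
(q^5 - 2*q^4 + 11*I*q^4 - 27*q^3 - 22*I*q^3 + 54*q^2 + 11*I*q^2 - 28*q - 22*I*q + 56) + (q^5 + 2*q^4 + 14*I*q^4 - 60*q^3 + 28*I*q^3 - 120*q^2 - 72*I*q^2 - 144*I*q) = 2*q^5 + 25*I*q^4 - 87*q^3 + 6*I*q^3 - 66*q^2 - 61*I*q^2 - 28*q - 166*I*q + 56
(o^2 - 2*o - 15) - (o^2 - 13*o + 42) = 11*o - 57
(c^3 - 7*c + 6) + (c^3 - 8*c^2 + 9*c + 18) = 2*c^3 - 8*c^2 + 2*c + 24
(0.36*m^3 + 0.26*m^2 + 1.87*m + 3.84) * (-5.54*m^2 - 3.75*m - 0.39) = -1.9944*m^5 - 2.7904*m^4 - 11.4752*m^3 - 28.3875*m^2 - 15.1293*m - 1.4976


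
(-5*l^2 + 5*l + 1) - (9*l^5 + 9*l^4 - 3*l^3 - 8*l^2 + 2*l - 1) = -9*l^5 - 9*l^4 + 3*l^3 + 3*l^2 + 3*l + 2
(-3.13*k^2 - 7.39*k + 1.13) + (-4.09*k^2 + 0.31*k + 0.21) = -7.22*k^2 - 7.08*k + 1.34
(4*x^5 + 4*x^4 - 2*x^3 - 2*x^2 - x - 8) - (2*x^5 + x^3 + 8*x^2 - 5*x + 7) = 2*x^5 + 4*x^4 - 3*x^3 - 10*x^2 + 4*x - 15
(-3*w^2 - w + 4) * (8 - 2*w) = 6*w^3 - 22*w^2 - 16*w + 32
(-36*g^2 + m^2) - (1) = -36*g^2 + m^2 - 1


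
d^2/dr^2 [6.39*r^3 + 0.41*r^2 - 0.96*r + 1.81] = 38.34*r + 0.82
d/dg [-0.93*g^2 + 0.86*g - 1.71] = 0.86 - 1.86*g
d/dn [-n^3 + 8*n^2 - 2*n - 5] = -3*n^2 + 16*n - 2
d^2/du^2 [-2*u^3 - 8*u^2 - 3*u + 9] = -12*u - 16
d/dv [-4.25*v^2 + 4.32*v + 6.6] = 4.32 - 8.5*v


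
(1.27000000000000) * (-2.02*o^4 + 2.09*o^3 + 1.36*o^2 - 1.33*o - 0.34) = -2.5654*o^4 + 2.6543*o^3 + 1.7272*o^2 - 1.6891*o - 0.4318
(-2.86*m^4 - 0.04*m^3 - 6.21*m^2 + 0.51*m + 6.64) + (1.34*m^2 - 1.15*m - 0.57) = -2.86*m^4 - 0.04*m^3 - 4.87*m^2 - 0.64*m + 6.07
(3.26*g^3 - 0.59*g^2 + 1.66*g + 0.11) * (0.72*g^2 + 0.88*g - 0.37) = 2.3472*g^5 + 2.444*g^4 - 0.5302*g^3 + 1.7583*g^2 - 0.5174*g - 0.0407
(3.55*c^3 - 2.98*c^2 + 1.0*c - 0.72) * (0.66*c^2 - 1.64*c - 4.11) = 2.343*c^5 - 7.7888*c^4 - 9.0433*c^3 + 10.1326*c^2 - 2.9292*c + 2.9592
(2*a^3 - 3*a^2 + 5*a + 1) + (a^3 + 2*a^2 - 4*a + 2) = 3*a^3 - a^2 + a + 3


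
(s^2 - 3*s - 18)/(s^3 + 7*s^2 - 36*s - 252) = (s + 3)/(s^2 + 13*s + 42)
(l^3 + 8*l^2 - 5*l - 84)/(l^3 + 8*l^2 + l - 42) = (l^2 + l - 12)/(l^2 + l - 6)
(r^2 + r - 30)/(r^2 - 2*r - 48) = (r - 5)/(r - 8)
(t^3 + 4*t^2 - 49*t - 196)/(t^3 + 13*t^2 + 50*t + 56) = (t - 7)/(t + 2)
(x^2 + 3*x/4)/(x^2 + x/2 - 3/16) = 4*x/(4*x - 1)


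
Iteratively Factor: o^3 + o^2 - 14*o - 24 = (o + 3)*(o^2 - 2*o - 8) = (o + 2)*(o + 3)*(o - 4)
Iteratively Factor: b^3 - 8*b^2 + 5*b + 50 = (b - 5)*(b^2 - 3*b - 10) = (b - 5)*(b + 2)*(b - 5)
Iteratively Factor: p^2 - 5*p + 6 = (p - 3)*(p - 2)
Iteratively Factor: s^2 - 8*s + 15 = (s - 5)*(s - 3)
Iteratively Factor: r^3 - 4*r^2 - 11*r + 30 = (r - 2)*(r^2 - 2*r - 15) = (r - 2)*(r + 3)*(r - 5)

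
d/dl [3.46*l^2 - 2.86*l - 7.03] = 6.92*l - 2.86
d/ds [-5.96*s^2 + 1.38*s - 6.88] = 1.38 - 11.92*s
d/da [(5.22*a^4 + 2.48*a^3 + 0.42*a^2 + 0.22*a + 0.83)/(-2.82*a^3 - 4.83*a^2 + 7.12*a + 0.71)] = (-14.7204*a^6 - 50.4252*a^5 + 100.7052*a^4 + 51.3808*a^3 + 16.3572*a^2 + 8.6142*a - 5.7534)/(7.9524*a^6 + 27.2412*a^5 - 16.8279*a^4 - 72.7836*a^3 + 43.8358*a^2 + 10.1104*a + 0.5041)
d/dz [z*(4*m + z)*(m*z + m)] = m*(8*m*z + 4*m + 3*z^2 + 2*z)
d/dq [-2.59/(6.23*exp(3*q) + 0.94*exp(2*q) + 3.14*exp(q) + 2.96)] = (48.4071*exp(2*q) + 4.8692*exp(q) + 8.1326)*exp(q)/(6.23*exp(3*q) + 0.94*exp(2*q) + 3.14*exp(q) + 2.96)^2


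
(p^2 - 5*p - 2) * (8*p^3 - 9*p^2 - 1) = 8*p^5 - 49*p^4 + 29*p^3 + 17*p^2 + 5*p + 2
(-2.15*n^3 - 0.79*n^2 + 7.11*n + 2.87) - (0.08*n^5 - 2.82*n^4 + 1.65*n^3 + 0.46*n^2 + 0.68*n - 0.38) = -0.08*n^5 + 2.82*n^4 - 3.8*n^3 - 1.25*n^2 + 6.43*n + 3.25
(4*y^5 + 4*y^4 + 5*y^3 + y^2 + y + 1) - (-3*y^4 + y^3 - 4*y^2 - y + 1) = 4*y^5 + 7*y^4 + 4*y^3 + 5*y^2 + 2*y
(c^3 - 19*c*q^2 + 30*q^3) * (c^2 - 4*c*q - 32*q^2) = c^5 - 4*c^4*q - 51*c^3*q^2 + 106*c^2*q^3 + 488*c*q^4 - 960*q^5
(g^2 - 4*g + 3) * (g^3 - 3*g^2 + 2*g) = g^5 - 7*g^4 + 17*g^3 - 17*g^2 + 6*g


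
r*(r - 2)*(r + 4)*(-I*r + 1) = -I*r^4 + r^3 - 2*I*r^3 + 2*r^2 + 8*I*r^2 - 8*r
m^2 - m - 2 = (m - 2)*(m + 1)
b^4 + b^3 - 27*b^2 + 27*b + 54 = (b - 3)^2*(b + 1)*(b + 6)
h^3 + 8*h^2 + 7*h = h*(h + 1)*(h + 7)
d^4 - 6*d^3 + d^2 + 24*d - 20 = (d - 5)*(d - 2)*(d - 1)*(d + 2)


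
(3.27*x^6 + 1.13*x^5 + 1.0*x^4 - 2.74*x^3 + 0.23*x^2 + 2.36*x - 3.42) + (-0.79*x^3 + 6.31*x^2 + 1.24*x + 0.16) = 3.27*x^6 + 1.13*x^5 + 1.0*x^4 - 3.53*x^3 + 6.54*x^2 + 3.6*x - 3.26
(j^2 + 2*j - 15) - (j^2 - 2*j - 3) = 4*j - 12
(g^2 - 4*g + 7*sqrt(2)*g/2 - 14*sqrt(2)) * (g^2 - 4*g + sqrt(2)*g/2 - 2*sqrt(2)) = g^4 - 8*g^3 + 4*sqrt(2)*g^3 - 32*sqrt(2)*g^2 + 39*g^2/2 - 28*g + 64*sqrt(2)*g + 56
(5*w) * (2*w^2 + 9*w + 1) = 10*w^3 + 45*w^2 + 5*w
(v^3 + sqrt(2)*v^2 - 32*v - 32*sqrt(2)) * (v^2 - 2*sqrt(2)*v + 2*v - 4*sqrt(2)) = v^5 - sqrt(2)*v^4 + 2*v^4 - 36*v^3 - 2*sqrt(2)*v^3 - 72*v^2 + 32*sqrt(2)*v^2 + 64*sqrt(2)*v + 128*v + 256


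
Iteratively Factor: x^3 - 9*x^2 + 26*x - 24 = (x - 3)*(x^2 - 6*x + 8) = (x - 4)*(x - 3)*(x - 2)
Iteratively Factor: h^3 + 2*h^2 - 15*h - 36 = (h + 3)*(h^2 - h - 12) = (h + 3)^2*(h - 4)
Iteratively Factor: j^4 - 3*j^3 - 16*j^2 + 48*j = (j - 4)*(j^3 + j^2 - 12*j) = j*(j - 4)*(j^2 + j - 12) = j*(j - 4)*(j - 3)*(j + 4)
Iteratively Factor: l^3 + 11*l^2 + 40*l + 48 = (l + 3)*(l^2 + 8*l + 16) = (l + 3)*(l + 4)*(l + 4)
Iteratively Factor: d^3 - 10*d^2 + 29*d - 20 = (d - 4)*(d^2 - 6*d + 5) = (d - 4)*(d - 1)*(d - 5)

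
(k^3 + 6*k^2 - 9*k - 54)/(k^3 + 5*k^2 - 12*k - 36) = (k + 3)/(k + 2)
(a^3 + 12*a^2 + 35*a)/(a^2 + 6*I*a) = (a^2 + 12*a + 35)/(a + 6*I)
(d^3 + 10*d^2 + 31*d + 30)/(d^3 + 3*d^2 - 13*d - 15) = (d^2 + 5*d + 6)/(d^2 - 2*d - 3)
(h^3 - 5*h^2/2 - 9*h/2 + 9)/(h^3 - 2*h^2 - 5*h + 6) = (h - 3/2)/(h - 1)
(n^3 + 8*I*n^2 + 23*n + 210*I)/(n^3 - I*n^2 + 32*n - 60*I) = (n + 7*I)/(n - 2*I)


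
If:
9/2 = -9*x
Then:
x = -1/2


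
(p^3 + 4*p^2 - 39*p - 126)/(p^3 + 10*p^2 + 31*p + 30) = (p^2 + p - 42)/(p^2 + 7*p + 10)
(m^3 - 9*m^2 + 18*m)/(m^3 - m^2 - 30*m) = (m - 3)/(m + 5)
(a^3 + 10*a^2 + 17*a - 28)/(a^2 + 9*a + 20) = (a^2 + 6*a - 7)/(a + 5)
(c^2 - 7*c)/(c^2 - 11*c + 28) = c/(c - 4)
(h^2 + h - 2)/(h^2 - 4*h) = (h^2 + h - 2)/(h*(h - 4))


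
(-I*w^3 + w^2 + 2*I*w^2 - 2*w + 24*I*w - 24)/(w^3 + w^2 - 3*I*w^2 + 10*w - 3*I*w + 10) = (-I*w^3 + w^2*(1 + 2*I) + w*(-2 + 24*I) - 24)/(w^3 + w^2*(1 - 3*I) + w*(10 - 3*I) + 10)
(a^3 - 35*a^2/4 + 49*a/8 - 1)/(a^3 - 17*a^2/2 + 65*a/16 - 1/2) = 2*(2*a - 1)/(4*a - 1)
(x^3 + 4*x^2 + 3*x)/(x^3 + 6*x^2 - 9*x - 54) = x*(x + 1)/(x^2 + 3*x - 18)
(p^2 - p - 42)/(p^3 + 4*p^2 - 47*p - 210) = 1/(p + 5)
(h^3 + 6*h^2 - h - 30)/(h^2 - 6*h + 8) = (h^2 + 8*h + 15)/(h - 4)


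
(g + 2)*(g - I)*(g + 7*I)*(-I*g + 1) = -I*g^4 + 7*g^3 - 2*I*g^3 + 14*g^2 - I*g^2 + 7*g - 2*I*g + 14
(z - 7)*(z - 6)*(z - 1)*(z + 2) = z^4 - 12*z^3 + 27*z^2 + 68*z - 84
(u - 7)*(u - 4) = u^2 - 11*u + 28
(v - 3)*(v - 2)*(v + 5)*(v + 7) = v^4 + 7*v^3 - 19*v^2 - 103*v + 210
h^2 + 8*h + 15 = (h + 3)*(h + 5)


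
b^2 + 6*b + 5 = (b + 1)*(b + 5)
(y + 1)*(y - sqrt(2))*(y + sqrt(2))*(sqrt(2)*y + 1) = sqrt(2)*y^4 + y^3 + sqrt(2)*y^3 - 2*sqrt(2)*y^2 + y^2 - 2*sqrt(2)*y - 2*y - 2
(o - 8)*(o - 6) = o^2 - 14*o + 48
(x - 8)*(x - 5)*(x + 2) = x^3 - 11*x^2 + 14*x + 80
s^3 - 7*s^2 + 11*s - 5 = (s - 5)*(s - 1)^2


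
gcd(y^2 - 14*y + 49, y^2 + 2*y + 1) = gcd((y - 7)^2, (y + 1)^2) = 1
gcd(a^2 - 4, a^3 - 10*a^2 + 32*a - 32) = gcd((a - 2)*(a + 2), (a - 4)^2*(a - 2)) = a - 2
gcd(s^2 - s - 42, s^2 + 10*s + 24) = s + 6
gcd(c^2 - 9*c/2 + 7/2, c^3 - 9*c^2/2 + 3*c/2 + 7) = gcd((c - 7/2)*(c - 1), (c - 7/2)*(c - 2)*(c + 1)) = c - 7/2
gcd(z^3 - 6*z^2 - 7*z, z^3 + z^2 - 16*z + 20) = 1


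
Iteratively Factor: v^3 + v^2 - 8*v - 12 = (v + 2)*(v^2 - v - 6) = (v + 2)^2*(v - 3)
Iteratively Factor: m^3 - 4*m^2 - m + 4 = (m - 4)*(m^2 - 1) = (m - 4)*(m + 1)*(m - 1)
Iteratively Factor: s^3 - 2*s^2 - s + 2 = (s + 1)*(s^2 - 3*s + 2) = (s - 2)*(s + 1)*(s - 1)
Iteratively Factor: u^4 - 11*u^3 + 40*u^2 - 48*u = (u - 4)*(u^3 - 7*u^2 + 12*u) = u*(u - 4)*(u^2 - 7*u + 12) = u*(u - 4)^2*(u - 3)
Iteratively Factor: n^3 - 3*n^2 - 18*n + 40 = (n - 5)*(n^2 + 2*n - 8) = (n - 5)*(n + 4)*(n - 2)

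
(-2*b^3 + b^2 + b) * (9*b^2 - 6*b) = -18*b^5 + 21*b^4 + 3*b^3 - 6*b^2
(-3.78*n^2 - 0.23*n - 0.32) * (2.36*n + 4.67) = -8.9208*n^3 - 18.1954*n^2 - 1.8293*n - 1.4944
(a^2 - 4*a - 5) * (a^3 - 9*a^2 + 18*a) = a^5 - 13*a^4 + 49*a^3 - 27*a^2 - 90*a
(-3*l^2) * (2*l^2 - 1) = -6*l^4 + 3*l^2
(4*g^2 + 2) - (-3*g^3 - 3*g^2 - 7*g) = 3*g^3 + 7*g^2 + 7*g + 2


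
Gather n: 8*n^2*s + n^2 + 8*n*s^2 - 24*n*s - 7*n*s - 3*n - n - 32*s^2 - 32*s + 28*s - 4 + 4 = n^2*(8*s + 1) + n*(8*s^2 - 31*s - 4) - 32*s^2 - 4*s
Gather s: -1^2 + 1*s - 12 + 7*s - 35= 8*s - 48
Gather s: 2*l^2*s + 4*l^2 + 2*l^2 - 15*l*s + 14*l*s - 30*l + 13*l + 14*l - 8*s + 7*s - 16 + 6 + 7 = 6*l^2 - 3*l + s*(2*l^2 - l - 1) - 3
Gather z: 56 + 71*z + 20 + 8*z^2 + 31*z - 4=8*z^2 + 102*z + 72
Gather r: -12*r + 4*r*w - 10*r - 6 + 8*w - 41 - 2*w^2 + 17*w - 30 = r*(4*w - 22) - 2*w^2 + 25*w - 77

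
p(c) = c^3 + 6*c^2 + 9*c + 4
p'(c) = 3*c^2 + 12*c + 9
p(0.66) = 12.84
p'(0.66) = 18.23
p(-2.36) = 3.03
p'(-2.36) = -2.61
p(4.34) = 237.82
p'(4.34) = 117.59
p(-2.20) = 2.59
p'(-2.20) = -2.88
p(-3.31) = 3.68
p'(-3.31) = 2.15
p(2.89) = 104.26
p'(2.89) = 68.74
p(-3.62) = 2.61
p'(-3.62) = 4.87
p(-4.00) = 0.00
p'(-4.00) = 9.00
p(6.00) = 490.00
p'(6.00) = 189.00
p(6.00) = 490.00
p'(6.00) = 189.00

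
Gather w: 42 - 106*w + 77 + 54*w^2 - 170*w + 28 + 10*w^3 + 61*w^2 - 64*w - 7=10*w^3 + 115*w^2 - 340*w + 140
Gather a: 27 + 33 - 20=40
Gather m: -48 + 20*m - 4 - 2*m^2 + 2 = -2*m^2 + 20*m - 50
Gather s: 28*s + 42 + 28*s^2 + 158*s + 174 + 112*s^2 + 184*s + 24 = 140*s^2 + 370*s + 240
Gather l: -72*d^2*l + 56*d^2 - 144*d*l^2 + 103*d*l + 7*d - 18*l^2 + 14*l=56*d^2 + 7*d + l^2*(-144*d - 18) + l*(-72*d^2 + 103*d + 14)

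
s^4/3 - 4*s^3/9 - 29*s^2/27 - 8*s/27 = s*(s/3 + 1/3)*(s - 8/3)*(s + 1/3)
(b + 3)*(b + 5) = b^2 + 8*b + 15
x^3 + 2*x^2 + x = x*(x + 1)^2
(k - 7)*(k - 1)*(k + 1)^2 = k^4 - 6*k^3 - 8*k^2 + 6*k + 7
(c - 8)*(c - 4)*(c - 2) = c^3 - 14*c^2 + 56*c - 64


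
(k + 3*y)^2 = k^2 + 6*k*y + 9*y^2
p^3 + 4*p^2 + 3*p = p*(p + 1)*(p + 3)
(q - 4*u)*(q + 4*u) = q^2 - 16*u^2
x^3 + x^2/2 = x^2*(x + 1/2)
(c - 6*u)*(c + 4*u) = c^2 - 2*c*u - 24*u^2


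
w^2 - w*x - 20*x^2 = (w - 5*x)*(w + 4*x)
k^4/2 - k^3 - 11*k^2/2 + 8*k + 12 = (k/2 + sqrt(2))*(k - 3)*(k + 1)*(k - 2*sqrt(2))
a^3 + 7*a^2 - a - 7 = (a - 1)*(a + 1)*(a + 7)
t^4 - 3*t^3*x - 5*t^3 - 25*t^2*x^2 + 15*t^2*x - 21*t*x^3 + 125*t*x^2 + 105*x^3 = (t - 5)*(t - 7*x)*(t + x)*(t + 3*x)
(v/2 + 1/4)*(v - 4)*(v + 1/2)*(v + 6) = v^4/2 + 3*v^3/2 - 87*v^2/8 - 47*v/4 - 3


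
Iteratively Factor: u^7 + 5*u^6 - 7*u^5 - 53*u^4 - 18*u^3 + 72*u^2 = (u - 1)*(u^6 + 6*u^5 - u^4 - 54*u^3 - 72*u^2) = (u - 1)*(u + 4)*(u^5 + 2*u^4 - 9*u^3 - 18*u^2) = u*(u - 1)*(u + 4)*(u^4 + 2*u^3 - 9*u^2 - 18*u) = u*(u - 1)*(u + 3)*(u + 4)*(u^3 - u^2 - 6*u) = u^2*(u - 1)*(u + 3)*(u + 4)*(u^2 - u - 6) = u^2*(u - 1)*(u + 2)*(u + 3)*(u + 4)*(u - 3)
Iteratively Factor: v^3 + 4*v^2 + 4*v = (v + 2)*(v^2 + 2*v) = v*(v + 2)*(v + 2)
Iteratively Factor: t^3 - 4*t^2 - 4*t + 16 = (t - 2)*(t^2 - 2*t - 8) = (t - 2)*(t + 2)*(t - 4)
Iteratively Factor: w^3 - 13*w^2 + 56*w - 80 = (w - 4)*(w^2 - 9*w + 20) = (w - 4)^2*(w - 5)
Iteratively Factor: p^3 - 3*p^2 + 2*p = (p - 2)*(p^2 - p) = p*(p - 2)*(p - 1)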